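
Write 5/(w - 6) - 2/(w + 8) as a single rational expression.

Common denominator (w - 6)(w + 8). Numerator: 5(w + 8) - 2(w - 6) = (5w + 40) - (2w - 12) = 3w + 52
Result: (3w + 52)/[(w - 6)(w + 8)]


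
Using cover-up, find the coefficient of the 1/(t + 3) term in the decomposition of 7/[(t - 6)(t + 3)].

Cover (t + 3), set t=-3: 7/((t - 6) at t=-3) = 7/(-9) = -7/9


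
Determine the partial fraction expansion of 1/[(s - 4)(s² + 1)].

Cover-up at s = 4: P = 1/(4² + 1) = 1/17. Then Q = -P = -1/17, R = -P·(0 + 4) = -4/17
Result: (1/17)/(s - 4) - ((1/17)s + 4/17)/(s² + 1)


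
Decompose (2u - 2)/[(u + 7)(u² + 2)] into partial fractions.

At u=-7: α = (2·(-7) - 2)/((-7)² + 2) = -16/51. β = -α = 16/51, γ = 2 - (-7)·α = -10/51
Result: (-16/51)/(u + 7) + ((16/51)u - 10/51)/(u² + 2)


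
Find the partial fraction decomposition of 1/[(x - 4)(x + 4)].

1/(x - 4)(x + 4) = P/(x - 4) + Q/(x + 4). P = 1/(4 + 4) = 1/8, Q = 1/(-4 - 4) = -1/8
Result: (1/8)/(x - 4) - (1/8)/(x + 4)


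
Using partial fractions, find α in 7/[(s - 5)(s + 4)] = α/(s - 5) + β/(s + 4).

Cover-up at s = 5: α = 7/(5 + 4) = 7/9


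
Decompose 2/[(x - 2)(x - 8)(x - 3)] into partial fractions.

Using cover-up method: P = 1/3, Q = 1/15, R = -2/5
Result: (1/3)/(x - 2) + (1/15)/(x - 8) - (2/5)/(x - 3)


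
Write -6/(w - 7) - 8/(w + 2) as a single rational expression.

Common denominator (w - 7)(w + 2). Numerator: -6(w + 2) - 8(w - 7) = (-6w - 12) - (8w - 56) = -14w + 44
Result: (-14w + 44)/[(w - 7)(w + 2)]


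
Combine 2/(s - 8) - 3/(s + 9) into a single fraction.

Common denominator (s - 8)(s + 9). Numerator: 2(s + 9) - 3(s - 8) = (2s + 18) - (3s - 24) = -s + 42
Result: (-s + 42)/[(s - 8)(s + 9)]


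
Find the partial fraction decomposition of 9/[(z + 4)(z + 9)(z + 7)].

Using cover-up method: P = 3/5, Q = 9/10, R = -3/2
Result: (3/5)/(z + 4) + (9/10)/(z + 9) - (3/2)/(z + 7)


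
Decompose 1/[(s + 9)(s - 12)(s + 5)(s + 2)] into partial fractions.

Using Heaviside cover-up: (-1/588)/(s + 9) + (1/4998)/(s - 12) + (1/204)/(s + 5) - (1/294)/(s + 2)


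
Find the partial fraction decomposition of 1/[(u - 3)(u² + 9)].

Cover-up at u = 3: α = 1/(3² + 9) = 1/18. Then β = -α = -1/18, γ = -α·(0 + 3) = -1/6
Result: (1/18)/(u - 3) - ((1/18)u + 1/6)/(u² + 9)


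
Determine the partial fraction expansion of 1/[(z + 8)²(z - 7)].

Cover-up at z=7: C = 1/(7 + 8)² = 1/225. Cover-up at z=-8: B = 1/(-8 - 7) = -1/15. Comparing z² coeff: A = -C = -1/225
Result: (-1/225)/(z + 8) - (1/15)/(z + 8)² + (1/225)/(z - 7)


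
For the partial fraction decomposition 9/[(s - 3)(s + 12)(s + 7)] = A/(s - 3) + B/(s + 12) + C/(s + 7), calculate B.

Cover-up at s = -12: B = 9/[(-12 - 3)(-12 + 7)] = 9/[(-15)(-5)] = 9/75 = 3/25


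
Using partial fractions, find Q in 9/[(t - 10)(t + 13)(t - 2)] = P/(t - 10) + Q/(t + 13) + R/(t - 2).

Cover-up at t = -13: Q = 9/[(-13 - 10)(-13 - 2)] = 9/[(-23)(-15)] = 9/345 = 3/115


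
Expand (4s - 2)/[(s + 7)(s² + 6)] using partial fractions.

At s=-7: A = (4·(-7) - 2)/((-7)² + 6) = -6/11. B = -A = 6/11, C = 4 - (-7)·A = 2/11
Result: (-6/11)/(s + 7) + ((6/11)s + 2/11)/(s² + 6)


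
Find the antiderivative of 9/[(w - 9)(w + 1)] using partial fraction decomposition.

Decompose: 9/[(w - 9)(w + 1)] = (9/10)/(w - 9) - (9/10)/(w + 1). Integrate each term: (9/10) ln|(w - 9)| - (9/10) ln|(w + 1)| + C


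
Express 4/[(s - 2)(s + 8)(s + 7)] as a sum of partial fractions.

Using cover-up method: P = 2/45, Q = 2/5, R = -4/9
Result: (2/45)/(s - 2) + (2/5)/(s + 8) - (4/9)/(s + 7)


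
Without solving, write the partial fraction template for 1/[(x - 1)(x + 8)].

Distinct linear factors: A/(x - 1) + B/(x + 8)


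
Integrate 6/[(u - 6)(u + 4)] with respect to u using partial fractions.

Decompose: 6/[(u - 6)(u + 4)] = (3/5)/(u - 6) - (3/5)/(u + 4). Integrate each term: (3/5) ln|(u - 6)| - (3/5) ln|(u + 4)| + C


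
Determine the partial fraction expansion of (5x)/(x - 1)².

(5x) = α(x - 1) + β. At x = 1: β = 5·1 + 0 = 5. Coeff of x: α = 5
Result: 5/(x - 1) + 5/(x - 1)²


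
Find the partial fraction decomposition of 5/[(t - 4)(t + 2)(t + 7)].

Using cover-up method: α = 5/66, β = -1/6, γ = 1/11
Result: (5/66)/(t - 4) - (1/6)/(t + 2) + (1/11)/(t + 7)


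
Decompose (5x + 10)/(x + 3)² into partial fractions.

(5x + 10) = A(x + 3) + B. At x = -3: B = 5·(-3) + 10 = -5. Coeff of x: A = 5
Result: 5/(x + 3) - 5/(x + 3)²


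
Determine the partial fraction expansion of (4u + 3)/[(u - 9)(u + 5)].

At u=9: A = (4·9 + 3)/(9 + 5) = 39/14. At u=-5: B = (4·(-5) + 3)/(-5 - 9) = 17/14
Result: (39/14)/(u - 9) + (17/14)/(u + 5)


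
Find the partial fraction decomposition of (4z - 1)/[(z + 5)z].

At z=-5: A = (4·(-5) - 1)/(-5 - 0) = 21/5. At z=0: B = (4·0 - 1)/(0 + 5) = -1/5
Result: (21/5)/(z + 5) - (1/5)/z


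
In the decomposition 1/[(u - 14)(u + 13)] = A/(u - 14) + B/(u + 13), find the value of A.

Cover-up at u = 14: A = 1/(14 + 13) = 1/27


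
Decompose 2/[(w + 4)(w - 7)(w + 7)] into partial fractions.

Using cover-up method: P = -2/33, Q = 1/77, R = 1/21
Result: (-2/33)/(w + 4) + (1/77)/(w - 7) + (1/21)/(w + 7)


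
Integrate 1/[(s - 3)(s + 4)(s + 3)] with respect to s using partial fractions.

Cover-up: P = 1/42, Q = 1/7, R = -1/6. Decomposition: (1/42)/(s - 3) + (1/7)/(s + 4) - (1/6)/(s + 3). Integrate each term: (1/42) ln|(s - 3)| + (1/7) ln|(s + 4)| - (1/6) ln|(s + 3)| + C


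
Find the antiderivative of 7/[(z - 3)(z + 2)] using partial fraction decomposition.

Decompose: 7/[(z - 3)(z + 2)] = (7/5)/(z - 3) - (7/5)/(z + 2). Integrate each term: (7/5) ln|(z - 3)| - (7/5) ln|(z + 2)| + C


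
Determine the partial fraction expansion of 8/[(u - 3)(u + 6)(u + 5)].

Using cover-up method: P = 1/9, Q = 8/9, R = -1
Result: (1/9)/(u - 3) + (8/9)/(u + 6) - 1/(u + 5)


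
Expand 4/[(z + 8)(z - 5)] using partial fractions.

4/(z + 8)(z - 5) = A/(z + 8) + B/(z - 5). A = 4/(-8 - 5) = -4/13, B = 4/(5 + 8) = 4/13
Result: (-4/13)/(z + 8) + (4/13)/(z - 5)


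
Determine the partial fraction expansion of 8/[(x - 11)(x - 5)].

8/(x - 11)(x - 5) = P/(x - 11) + Q/(x - 5). P = 8/(11 - 5) = 4/3, Q = 8/(5 - 11) = -4/3
Result: (4/3)/(x - 11) - (4/3)/(x - 5)


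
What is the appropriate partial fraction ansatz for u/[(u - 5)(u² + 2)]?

Linear + irreducible quadratic: α/(u - 5) + (βu + γ)/(u² + 2)


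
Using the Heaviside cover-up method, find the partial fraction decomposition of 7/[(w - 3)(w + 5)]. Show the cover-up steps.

Cover (w - 3): set w=3, get α = 7/(3 + 5) = 7/8. Cover (w + 5): set w=-5, get β = 7/(-5 - 3) = -7/8.
Result: (7/8)/(w - 3) - (7/8)/(w + 5)


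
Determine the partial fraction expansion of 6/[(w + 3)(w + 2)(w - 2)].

Using cover-up method: P = 6/5, Q = -3/2, R = 3/10
Result: (6/5)/(w + 3) - (3/2)/(w + 2) + (3/10)/(w - 2)


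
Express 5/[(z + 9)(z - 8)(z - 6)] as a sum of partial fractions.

Using cover-up method: α = 1/51, β = 5/34, γ = -1/6
Result: (1/51)/(z + 9) + (5/34)/(z - 8) - (1/6)/(z - 6)


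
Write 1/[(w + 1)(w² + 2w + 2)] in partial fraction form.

Cover-up at w = -1: α = 1/((-1)² + 2·(-1) + 2) = 1. Then β = -α = -1, γ = -α·(2 - 1) = -1
Result: 1/(w + 1) - (w + 1)/(w² + 2w + 2)


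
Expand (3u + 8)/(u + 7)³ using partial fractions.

(3u + 8) = α(u + 7)² + β(u + 7) + γ. At u = -7: γ = 3·(-7) + 8 = -13. Coefficients: α = 0, β = 3
Result: 3/(u + 7)² - 13/(u + 7)³


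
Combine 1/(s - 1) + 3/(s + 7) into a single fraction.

Common denominator (s - 1)(s + 7). Numerator: 1(s + 7) + 3(s - 1) = (s + 7) + (3s - 3) = 4s + 4
Result: (4s + 4)/[(s - 1)(s + 7)]


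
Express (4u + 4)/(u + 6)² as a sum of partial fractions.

(4u + 4) = P(u + 6) + Q. At u = -6: Q = 4·(-6) + 4 = -20. Coeff of u: P = 4
Result: 4/(u + 6) - 20/(u + 6)²


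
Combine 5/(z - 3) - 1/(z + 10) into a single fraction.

Common denominator (z - 3)(z + 10). Numerator: 5(z + 10) - 1(z - 3) = (5z + 50) - (z - 3) = 4z + 53
Result: (4z + 53)/[(z - 3)(z + 10)]


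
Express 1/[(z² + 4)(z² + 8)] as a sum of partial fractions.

Coefficient matching gives α = γ = 0, β = 1/(8-4) = 1/4, δ = -β = -1/4
Result: (1/4)/(z² + 4) - (1/4)/(z² + 8)


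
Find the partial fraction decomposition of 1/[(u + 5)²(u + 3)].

Cover-up at u=-3: γ = 1/(-3 + 5)² = 1/4. Cover-up at u=-5: β = 1/(-5 + 3) = -1/2. Comparing u² coeff: α = -γ = -1/4
Result: (-1/4)/(u + 5) - (1/2)/(u + 5)² + (1/4)/(u + 3)


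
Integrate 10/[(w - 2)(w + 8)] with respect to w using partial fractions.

Decompose: 10/[(w - 2)(w + 8)] = 1/(w - 2) - 1/(w + 8). Integrate each term: ln|(w - 2)| - ln|(w + 8)| + C


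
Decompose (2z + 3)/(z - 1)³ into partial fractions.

(2z + 3) = A(z - 1)² + B(z - 1) + C. At z = 1: C = 2·1 + 3 = 5. Coefficients: A = 0, B = 2
Result: 2/(z - 1)² + 5/(z - 1)³


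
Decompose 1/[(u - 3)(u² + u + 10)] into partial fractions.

Cover-up at u = 3: P = 1/(3² + 1·3 + 10) = 1/22. Then Q = -P = -1/22, R = -P·(1 + 3) = -2/11
Result: (1/22)/(u - 3) - ((1/22)u + 2/11)/(u² + u + 10)


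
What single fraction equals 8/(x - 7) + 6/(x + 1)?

Common denominator (x - 7)(x + 1). Numerator: 8(x + 1) + 6(x - 7) = (8x + 8) + (6x - 42) = 14x - 34
Result: (14x - 34)/[(x - 7)(x + 1)]


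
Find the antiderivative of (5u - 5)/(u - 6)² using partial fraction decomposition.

Decompose: A = 5, B = 5·6 - 5 = 25, so (5u - 5)/(u - 6)² = 5/(u - 6) + 25/(u - 6)². Integrate: ∫ A/(u - 6) du = 5 ln|(u - 6)|; ∫ B/(u - 6)² du = -25/(u - 6). Sum: 5 ln|(u - 6)| - 25/(u - 6) + C


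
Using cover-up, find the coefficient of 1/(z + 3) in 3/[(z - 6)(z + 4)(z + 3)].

Cover (z + 3), set z=-3: 3/[(-3 - 6)(-3 + 4)] = -1/3


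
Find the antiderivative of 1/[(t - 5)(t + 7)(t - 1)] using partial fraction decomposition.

Cover-up: P = 1/48, Q = 1/96, R = -1/32. Decomposition: (1/48)/(t - 5) + (1/96)/(t + 7) - (1/32)/(t - 1). Integrate each term: (1/48) ln|(t - 5)| + (1/96) ln|(t + 7)| - (1/32) ln|(t - 1)| + C


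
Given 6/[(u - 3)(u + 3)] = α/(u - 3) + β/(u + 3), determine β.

Cover-up at u = -3: β = 6/(-3 - 3) = -6/6 = -1


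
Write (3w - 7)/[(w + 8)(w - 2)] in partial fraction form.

At w=-8: P = (3·(-8) - 7)/(-8 - 2) = 31/10. At w=2: Q = (3·2 - 7)/(2 + 8) = -1/10
Result: (31/10)/(w + 8) - (1/10)/(w - 2)


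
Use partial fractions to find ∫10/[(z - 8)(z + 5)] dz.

Decompose: 10/[(z - 8)(z + 5)] = (10/13)/(z - 8) - (10/13)/(z + 5). Integrate each term: (10/13) ln|(z - 8)| - (10/13) ln|(z + 5)| + C


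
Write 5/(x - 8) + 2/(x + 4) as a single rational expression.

Common denominator (x - 8)(x + 4). Numerator: 5(x + 4) + 2(x - 8) = (5x + 20) + (2x - 16) = 7x + 4
Result: (7x + 4)/[(x - 8)(x + 4)]


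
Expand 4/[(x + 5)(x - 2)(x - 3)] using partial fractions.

Using cover-up method: A = 1/14, B = -4/7, C = 1/2
Result: (1/14)/(x + 5) - (4/7)/(x - 2) + (1/2)/(x - 3)


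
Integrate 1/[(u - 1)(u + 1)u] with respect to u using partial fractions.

Cover-up: P = 1/2, Q = 1/2, R = -1. Decomposition: (1/2)/(u - 1) + (1/2)/(u + 1) - 1/u. Integrate each term: (1/2) ln|(u - 1)| + (1/2) ln|(u + 1)| - ln|u| + C


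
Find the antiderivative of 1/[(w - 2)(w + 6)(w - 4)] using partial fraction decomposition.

Cover-up: α = -1/16, β = 1/80, γ = 1/20. Decomposition: (-1/16)/(w - 2) + (1/80)/(w + 6) + (1/20)/(w - 4). Integrate each term: (-1/16) ln|(w - 2)| + (1/80) ln|(w + 6)| + (1/20) ln|(w - 4)| + C


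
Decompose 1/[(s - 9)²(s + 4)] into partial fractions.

Cover-up at s=-4: R = 1/(-4 - 9)² = 1/169. Cover-up at s=9: Q = 1/(9 + 4) = 1/13. Comparing s² coeff: P = -R = -1/169
Result: (-1/169)/(s - 9) + (1/13)/(s - 9)² + (1/169)/(s + 4)


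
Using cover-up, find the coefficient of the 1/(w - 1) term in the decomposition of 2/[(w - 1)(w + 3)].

Cover (w - 1), set w=1: 2/((w + 3) at w=1) = 2/(4) = 1/2


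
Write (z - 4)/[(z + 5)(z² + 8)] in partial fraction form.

At z=-5: α = (1·(-5) - 4)/((-5)² + 8) = -3/11. β = -α = 3/11, γ = 1 - (-5)·α = -4/11
Result: (-3/11)/(z + 5) + ((3/11)z - 4/11)/(z² + 8)


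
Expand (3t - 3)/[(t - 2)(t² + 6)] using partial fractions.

At t=2: P = (3·2 - 3)/(2² + 6) = 3/10. Q = -P = -3/10, R = 3 - 2·P = 12/5
Result: (3/10)/(t - 2) - ((3/10)t - 12/5)/(t² + 6)


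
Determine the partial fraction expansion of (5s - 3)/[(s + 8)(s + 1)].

At s=-8: P = (5·(-8) - 3)/(-8 + 1) = 43/7. At s=-1: Q = (5·(-1) - 3)/(-1 + 8) = -8/7
Result: (43/7)/(s + 8) - (8/7)/(s + 1)


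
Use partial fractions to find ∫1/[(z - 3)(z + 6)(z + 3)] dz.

Cover-up: P = 1/54, Q = 1/27, R = -1/18. Decomposition: (1/54)/(z - 3) + (1/27)/(z + 6) - (1/18)/(z + 3). Integrate each term: (1/54) ln|(z - 3)| + (1/27) ln|(z + 6)| - (1/18) ln|(z + 3)| + C


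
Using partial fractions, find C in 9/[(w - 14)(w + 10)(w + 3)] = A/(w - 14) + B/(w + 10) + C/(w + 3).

Cover-up at w = -3: C = 9/[(-3 - 14)(-3 + 10)] = 9/[(-17)(7)] = -9/119


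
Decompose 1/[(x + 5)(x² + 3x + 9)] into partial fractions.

Cover-up at x = -5: α = 1/((-5)² + 3·(-5) + 9) = 1/19. Then β = -α = -1/19, γ = -α·(3 - 5) = 2/19
Result: (1/19)/(x + 5) - ((1/19)x - 2/19)/(x² + 3x + 9)


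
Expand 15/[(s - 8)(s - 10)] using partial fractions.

15/(s - 8)(s - 10) = α/(s - 8) + β/(s - 10). α = 15/(8 - 10) = -15/2, β = 15/(10 - 8) = 15/2
Result: (-15/2)/(s - 8) + (15/2)/(s - 10)


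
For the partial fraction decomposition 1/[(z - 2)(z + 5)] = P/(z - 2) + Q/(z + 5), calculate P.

Cover-up at z = 2: P = 1/(2 + 5) = 1/7


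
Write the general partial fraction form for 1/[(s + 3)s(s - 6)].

Three distinct linear factors: P/(s + 3) + Q/s + R/(s - 6)


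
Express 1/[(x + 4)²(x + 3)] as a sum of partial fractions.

Cover-up at x=-3: R = 1/(-3 + 4)² = 1. Cover-up at x=-4: Q = 1/(-4 + 3) = -1. Comparing x² coeff: P = -R = -1
Result: -1/(x + 4) - 1/(x + 4)² + 1/(x + 3)


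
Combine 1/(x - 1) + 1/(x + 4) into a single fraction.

Common denominator (x - 1)(x + 4). Numerator: 1(x + 4) + 1(x - 1) = (x + 4) + (x - 1) = 2x + 3
Result: (2x + 3)/[(x - 1)(x + 4)]


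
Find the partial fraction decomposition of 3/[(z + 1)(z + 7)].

3/(z + 1)(z + 7) = A/(z + 1) + B/(z + 7). A = 3/(-1 + 7) = 1/2, B = 3/(-7 + 1) = -1/2
Result: (1/2)/(z + 1) - (1/2)/(z + 7)


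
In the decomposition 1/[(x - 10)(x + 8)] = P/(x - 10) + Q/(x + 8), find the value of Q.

Cover-up at x = -8: Q = 1/(-8 - 10) = -1/18


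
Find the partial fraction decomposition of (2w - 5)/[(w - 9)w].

At w=9: P = (2·9 - 5)/(9 - 0) = 13/9. At w=0: Q = (2·0 - 5)/(0 - 9) = 5/9
Result: (13/9)/(w - 9) + (5/9)/w


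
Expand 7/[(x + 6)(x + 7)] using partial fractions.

7/(x + 6)(x + 7) = A/(x + 6) + B/(x + 7). A = 7/(-6 + 7) = 7, B = 7/(-7 + 6) = -7
Result: 7/(x + 6) - 7/(x + 7)


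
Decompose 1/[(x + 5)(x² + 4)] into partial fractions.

Cover-up at x = -5: A = 1/((-5)² + 4) = 1/29. Then B = -A = -1/29, C = -A·(0 - 5) = 5/29
Result: (1/29)/(x + 5) - ((1/29)x - 5/29)/(x² + 4)


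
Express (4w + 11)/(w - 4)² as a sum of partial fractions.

(4w + 11) = α(w - 4) + β. At w = 4: β = 4·4 + 11 = 27. Coeff of w: α = 4
Result: 4/(w - 4) + 27/(w - 4)²


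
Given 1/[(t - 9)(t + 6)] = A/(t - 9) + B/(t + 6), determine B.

Cover-up at t = -6: B = 1/(-6 - 9) = -1/15


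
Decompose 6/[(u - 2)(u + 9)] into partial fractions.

6/(u - 2)(u + 9) = A/(u - 2) + B/(u + 9). A = 6/(2 + 9) = 6/11, B = 6/(-9 - 2) = -6/11
Result: (6/11)/(u - 2) - (6/11)/(u + 9)


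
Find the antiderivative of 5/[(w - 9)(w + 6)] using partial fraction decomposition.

Decompose: 5/[(w - 9)(w + 6)] = (1/3)/(w - 9) - (1/3)/(w + 6). Integrate each term: (1/3) ln|(w - 9)| - (1/3) ln|(w + 6)| + C


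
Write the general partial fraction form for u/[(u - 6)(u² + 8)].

Linear + irreducible quadratic: α/(u - 6) + (βu + γ)/(u² + 8)


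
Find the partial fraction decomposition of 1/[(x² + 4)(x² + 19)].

Coefficient matching gives A = C = 0, B = 1/(19-4) = 1/15, D = -B = -1/15
Result: (1/15)/(x² + 4) - (1/15)/(x² + 19)


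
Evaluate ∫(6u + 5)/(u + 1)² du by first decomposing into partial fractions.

Decompose: α = 6, β = 6·(-1) + 5 = -1, so (6u + 5)/(u + 1)² = 6/(u + 1) - 1/(u + 1)². Integrate: ∫ α/(u + 1) du = 6 ln|(u + 1)|; ∫ β/(u + 1)² du = 1/(u + 1). Sum: 6 ln|(u + 1)| + 1/(u + 1) + C


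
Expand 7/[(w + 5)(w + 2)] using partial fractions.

7/(w + 5)(w + 2) = α/(w + 5) + β/(w + 2). α = 7/(-5 + 2) = -7/3, β = 7/(-2 + 5) = 7/3
Result: (-7/3)/(w + 5) + (7/3)/(w + 2)


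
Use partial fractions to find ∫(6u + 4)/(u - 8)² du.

Decompose: α = 6, β = 6·8 + 4 = 52, so (6u + 4)/(u - 8)² = 6/(u - 8) + 52/(u - 8)². Integrate: ∫ α/(u - 8) du = 6 ln|(u - 8)|; ∫ β/(u - 8)² du = -52/(u - 8). Sum: 6 ln|(u - 8)| - 52/(u - 8) + C


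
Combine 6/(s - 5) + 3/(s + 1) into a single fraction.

Common denominator (s - 5)(s + 1). Numerator: 6(s + 1) + 3(s - 5) = (6s + 6) + (3s - 15) = 9s - 9
Result: (9s - 9)/[(s - 5)(s + 1)]


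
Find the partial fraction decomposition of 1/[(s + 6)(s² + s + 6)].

Cover-up at s = -6: α = 1/((-6)² + 1·(-6) + 6) = 1/36. Then β = -α = -1/36, γ = -α·(1 - 6) = 5/36
Result: (1/36)/(s + 6) - ((1/36)s - 5/36)/(s² + s + 6)


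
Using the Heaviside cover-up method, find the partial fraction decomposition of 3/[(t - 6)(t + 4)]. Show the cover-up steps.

Cover (t - 6): set t=6, get P = 3/(6 + 4) = 3/10. Cover (t + 4): set t=-4, get Q = 3/(-4 - 6) = -3/10.
Result: (3/10)/(t - 6) - (3/10)/(t + 4)


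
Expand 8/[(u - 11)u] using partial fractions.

8/(u - 11)u = α/(u - 11) + β/u. α = 8/(11 - 0) = 8/11, β = 8/(0 - 11) = -8/11
Result: (8/11)/(u - 11) - (8/11)/u


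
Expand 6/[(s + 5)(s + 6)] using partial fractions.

6/(s + 5)(s + 6) = P/(s + 5) + Q/(s + 6). P = 6/(-5 + 6) = 6, Q = 6/(-6 + 5) = -6
Result: 6/(s + 5) - 6/(s + 6)


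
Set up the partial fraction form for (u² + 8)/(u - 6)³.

Repeated linear factor (power 3): α/(u - 6) + β/(u - 6)² + γ/(u - 6)³


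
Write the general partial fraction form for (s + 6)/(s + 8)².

Repeated linear factor: P/(s + 8) + Q/(s + 8)²


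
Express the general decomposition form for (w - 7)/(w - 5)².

Repeated linear factor: P/(w - 5) + Q/(w - 5)²


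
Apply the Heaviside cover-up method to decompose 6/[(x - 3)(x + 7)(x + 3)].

Cover (x - 3), x=3: α = 6/[(3 + 7)(3 + 3)] = 1/10. Cover (x + 7), x=-7: β = 6/[(-7 - 3)(-7 + 3)] = 3/20. Cover (x + 3), x=-3: γ = 6/[(-3 - 3)(-3 + 7)] = -1/4.
Result: (1/10)/(x - 3) + (3/20)/(x + 7) - (1/4)/(x + 3)


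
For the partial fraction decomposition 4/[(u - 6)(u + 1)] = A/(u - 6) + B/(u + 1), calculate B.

Cover-up at u = -1: B = 4/(-1 - 6) = -4/7


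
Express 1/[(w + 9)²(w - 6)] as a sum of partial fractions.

Cover-up at w=6: γ = 1/(6 + 9)² = 1/225. Cover-up at w=-9: β = 1/(-9 - 6) = -1/15. Comparing w² coeff: α = -γ = -1/225
Result: (-1/225)/(w + 9) - (1/15)/(w + 9)² + (1/225)/(w - 6)


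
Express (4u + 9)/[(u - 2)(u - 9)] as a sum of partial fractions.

At u=2: α = (4·2 + 9)/(2 - 9) = -17/7. At u=9: β = (4·9 + 9)/(9 - 2) = 45/7
Result: (-17/7)/(u - 2) + (45/7)/(u - 9)


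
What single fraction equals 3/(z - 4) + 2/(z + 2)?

Common denominator (z - 4)(z + 2). Numerator: 3(z + 2) + 2(z - 4) = (3z + 6) + (2z - 8) = 5z - 2
Result: (5z - 2)/[(z - 4)(z + 2)]


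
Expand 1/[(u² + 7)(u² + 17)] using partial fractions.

Coefficient matching gives α = γ = 0, β = 1/(17-7) = 1/10, δ = -β = -1/10
Result: (1/10)/(u² + 7) - (1/10)/(u² + 17)


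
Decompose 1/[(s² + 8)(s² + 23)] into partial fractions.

Coefficient matching gives A = C = 0, B = 1/(23-8) = 1/15, D = -B = -1/15
Result: (1/15)/(s² + 8) - (1/15)/(s² + 23)


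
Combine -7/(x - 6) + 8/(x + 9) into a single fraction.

Common denominator (x - 6)(x + 9). Numerator: -7(x + 9) + 8(x - 6) = (-7x - 63) + (8x - 48) = x - 111
Result: (x - 111)/[(x - 6)(x + 9)]


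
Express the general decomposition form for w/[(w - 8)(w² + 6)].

Linear + irreducible quadratic: α/(w - 8) + (βw + γ)/(w² + 6)


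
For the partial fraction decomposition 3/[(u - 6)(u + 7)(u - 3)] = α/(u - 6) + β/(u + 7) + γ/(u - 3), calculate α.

Cover-up at u = 6: α = 3/[(6 + 7)(6 - 3)] = 3/[(13)(3)] = 3/39 = 1/13


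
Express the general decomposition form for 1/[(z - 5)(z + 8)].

Distinct linear factors: α/(z - 5) + β/(z + 8)


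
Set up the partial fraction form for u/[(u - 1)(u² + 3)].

Linear + irreducible quadratic: P/(u - 1) + (Qu + R)/(u² + 3)


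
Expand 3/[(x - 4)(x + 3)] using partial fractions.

3/(x - 4)(x + 3) = A/(x - 4) + B/(x + 3). A = 3/(4 + 3) = 3/7, B = 3/(-3 - 4) = -3/7
Result: (3/7)/(x - 4) - (3/7)/(x + 3)


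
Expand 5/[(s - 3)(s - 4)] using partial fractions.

5/(s - 3)(s - 4) = A/(s - 3) + B/(s - 4). A = 5/(3 - 4) = -5, B = 5/(4 - 3) = 5
Result: -5/(s - 3) + 5/(s - 4)


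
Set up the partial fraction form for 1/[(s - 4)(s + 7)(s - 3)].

Three distinct linear factors: α/(s - 4) + β/(s + 7) + γ/(s - 3)


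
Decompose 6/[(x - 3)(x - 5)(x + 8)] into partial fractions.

Using cover-up method: α = -3/11, β = 3/13, γ = 6/143
Result: (-3/11)/(x - 3) + (3/13)/(x - 5) + (6/143)/(x + 8)


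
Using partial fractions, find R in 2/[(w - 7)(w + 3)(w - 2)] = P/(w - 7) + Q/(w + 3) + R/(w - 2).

Cover-up at w = 2: R = 2/[(2 - 7)(2 + 3)] = 2/[(-5)(5)] = -2/25


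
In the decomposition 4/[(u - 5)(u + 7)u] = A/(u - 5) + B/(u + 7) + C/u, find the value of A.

Cover-up at u = 5: A = 4/[(5 + 7)(5 - 0)] = 4/[(12)(5)] = 4/60 = 1/15


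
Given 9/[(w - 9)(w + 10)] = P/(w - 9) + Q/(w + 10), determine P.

Cover-up at w = 9: P = 9/(9 + 10) = 9/19


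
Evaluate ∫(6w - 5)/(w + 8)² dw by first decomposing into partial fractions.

Decompose: α = 6, β = 6·(-8) - 5 = -53, so (6w - 5)/(w + 8)² = 6/(w + 8) - 53/(w + 8)². Integrate: ∫ α/(w + 8) dw = 6 ln|(w + 8)|; ∫ β/(w + 8)² dw = 53/(w + 8). Sum: 6 ln|(w + 8)| + 53/(w + 8) + C


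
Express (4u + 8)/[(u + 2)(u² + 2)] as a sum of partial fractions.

At u=-2: A = (4·(-2) + 8)/((-2)² + 2) = 0. B = -A = 0, C = 4 - (-2)·A = 4
Result: (4)/(u² + 2)


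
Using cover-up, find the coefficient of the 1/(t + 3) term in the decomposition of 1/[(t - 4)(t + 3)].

Cover (t + 3), set t=-3: 1/((t - 4) at t=-3) = 1/(-7) = -1/7


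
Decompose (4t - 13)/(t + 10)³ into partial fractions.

(4t - 13) = P(t + 10)² + Q(t + 10) + R. At t = -10: R = 4·(-10) - 13 = -53. Coefficients: P = 0, Q = 4
Result: 4/(t + 10)² - 53/(t + 10)³


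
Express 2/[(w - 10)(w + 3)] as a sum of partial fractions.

2/(w - 10)(w + 3) = α/(w - 10) + β/(w + 3). α = 2/(10 + 3) = 2/13, β = 2/(-3 - 10) = -2/13
Result: (2/13)/(w - 10) - (2/13)/(w + 3)


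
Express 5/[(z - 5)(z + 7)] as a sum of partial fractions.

5/(z - 5)(z + 7) = α/(z - 5) + β/(z + 7). α = 5/(5 + 7) = 5/12, β = 5/(-7 - 5) = -5/12
Result: (5/12)/(z - 5) - (5/12)/(z + 7)


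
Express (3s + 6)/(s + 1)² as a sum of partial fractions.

(3s + 6) = α(s + 1) + β. At s = -1: β = 3·(-1) + 6 = 3. Coeff of s: α = 3
Result: 3/(s + 1) + 3/(s + 1)²


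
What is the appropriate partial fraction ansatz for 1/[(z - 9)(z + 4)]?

Distinct linear factors: P/(z - 9) + Q/(z + 4)


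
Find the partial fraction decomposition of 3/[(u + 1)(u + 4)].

3/(u + 1)(u + 4) = A/(u + 1) + B/(u + 4). A = 3/(-1 + 4) = 1, B = 3/(-4 + 1) = -1
Result: 1/(u + 1) - 1/(u + 4)


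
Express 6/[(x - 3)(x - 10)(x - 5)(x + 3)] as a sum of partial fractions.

Using Heaviside cover-up: (1/14)/(x - 3) + (6/455)/(x - 10) - (3/40)/(x - 5) - (1/104)/(x + 3)


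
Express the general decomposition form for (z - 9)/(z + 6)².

Repeated linear factor: A/(z + 6) + B/(z + 6)²


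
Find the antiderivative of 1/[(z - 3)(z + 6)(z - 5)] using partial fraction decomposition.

Cover-up: P = -1/18, Q = 1/99, R = 1/22. Decomposition: (-1/18)/(z - 3) + (1/99)/(z + 6) + (1/22)/(z - 5). Integrate each term: (-1/18) ln|(z - 3)| + (1/99) ln|(z + 6)| + (1/22) ln|(z - 5)| + C


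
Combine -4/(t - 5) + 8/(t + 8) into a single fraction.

Common denominator (t - 5)(t + 8). Numerator: -4(t + 8) + 8(t - 5) = (-4t - 32) + (8t - 40) = 4t - 72
Result: (4t - 72)/[(t - 5)(t + 8)]


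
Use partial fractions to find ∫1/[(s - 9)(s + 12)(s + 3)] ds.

Cover-up: A = 1/252, B = 1/189, C = -1/108. Decomposition: (1/252)/(s - 9) + (1/189)/(s + 12) - (1/108)/(s + 3). Integrate each term: (1/252) ln|(s - 9)| + (1/189) ln|(s + 12)| - (1/108) ln|(s + 3)| + C


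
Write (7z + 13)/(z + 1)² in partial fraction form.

(7z + 13) = A(z + 1) + B. At z = -1: B = 7·(-1) + 13 = 6. Coeff of z: A = 7
Result: 7/(z + 1) + 6/(z + 1)²


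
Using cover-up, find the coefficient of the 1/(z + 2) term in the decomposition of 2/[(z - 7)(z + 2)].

Cover (z + 2), set z=-2: 2/((z - 7) at z=-2) = 2/(-9) = -2/9


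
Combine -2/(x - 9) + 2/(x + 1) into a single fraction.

Common denominator (x - 9)(x + 1). Numerator: -2(x + 1) + 2(x - 9) = (-2x - 2) + (2x - 18) = -20
Result: (-20)/[(x - 9)(x + 1)]


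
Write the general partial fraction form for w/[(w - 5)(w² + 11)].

Linear + irreducible quadratic: A/(w - 5) + (Bw + C)/(w² + 11)


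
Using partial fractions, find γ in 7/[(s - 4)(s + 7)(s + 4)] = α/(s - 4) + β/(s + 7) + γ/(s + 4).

Cover-up at s = -4: γ = 7/[(-4 - 4)(-4 + 7)] = 7/[(-8)(3)] = -7/24


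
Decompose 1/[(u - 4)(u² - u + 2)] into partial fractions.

Cover-up at u = 4: P = 1/(4² - 1·4 + 2) = 1/14. Then Q = -P = -1/14, R = -P·(-1 + 4) = -3/14
Result: (1/14)/(u - 4) - ((1/14)u + 3/14)/(u² - u + 2)


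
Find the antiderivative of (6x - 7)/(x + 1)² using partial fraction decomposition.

Decompose: A = 6, B = 6·(-1) - 7 = -13, so (6x - 7)/(x + 1)² = 6/(x + 1) - 13/(x + 1)². Integrate: ∫ A/(x + 1) dx = 6 ln|(x + 1)|; ∫ B/(x + 1)² dx = 13/(x + 1). Sum: 6 ln|(x + 1)| + 13/(x + 1) + C


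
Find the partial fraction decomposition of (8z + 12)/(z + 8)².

(8z + 12) = α(z + 8) + β. At z = -8: β = 8·(-8) + 12 = -52. Coeff of z: α = 8
Result: 8/(z + 8) - 52/(z + 8)²


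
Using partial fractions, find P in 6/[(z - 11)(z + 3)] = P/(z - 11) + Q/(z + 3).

Cover-up at z = 11: P = 6/(11 + 3) = 6/14 = 3/7


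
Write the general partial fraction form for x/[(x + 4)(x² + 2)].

Linear + irreducible quadratic: A/(x + 4) + (Bx + C)/(x² + 2)


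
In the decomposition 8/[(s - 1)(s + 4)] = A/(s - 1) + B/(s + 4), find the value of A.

Cover-up at s = 1: A = 8/(1 + 4) = 8/5


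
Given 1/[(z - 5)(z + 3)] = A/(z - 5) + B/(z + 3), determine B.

Cover-up at z = -3: B = 1/(-3 - 5) = -1/8


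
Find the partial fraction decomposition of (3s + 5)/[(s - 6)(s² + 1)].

At s=6: α = (3·6 + 5)/(6² + 1) = 23/37. β = -α = -23/37, γ = 3 - 6·α = -27/37
Result: (23/37)/(s - 6) - ((23/37)s + 27/37)/(s² + 1)


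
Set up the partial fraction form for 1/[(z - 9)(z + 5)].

Distinct linear factors: α/(z - 9) + β/(z + 5)


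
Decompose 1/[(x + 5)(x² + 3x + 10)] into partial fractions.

Cover-up at x = -5: α = 1/((-5)² + 3·(-5) + 10) = 1/20. Then β = -α = -1/20, γ = -α·(3 - 5) = 1/10
Result: (1/20)/(x + 5) - ((1/20)x - 1/10)/(x² + 3x + 10)


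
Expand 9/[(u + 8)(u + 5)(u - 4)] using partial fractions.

Using cover-up method: P = 1/4, Q = -1/3, R = 1/12
Result: (1/4)/(u + 8) - (1/3)/(u + 5) + (1/12)/(u - 4)


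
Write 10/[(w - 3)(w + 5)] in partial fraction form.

10/(w - 3)(w + 5) = α/(w - 3) + β/(w + 5). α = 10/(3 + 5) = 5/4, β = 10/(-5 - 3) = -5/4
Result: (5/4)/(w - 3) - (5/4)/(w + 5)


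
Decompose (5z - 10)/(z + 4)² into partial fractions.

(5z - 10) = P(z + 4) + Q. At z = -4: Q = 5·(-4) - 10 = -30. Coeff of z: P = 5
Result: 5/(z + 4) - 30/(z + 4)²


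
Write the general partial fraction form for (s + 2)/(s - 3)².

Repeated linear factor: A/(s - 3) + B/(s - 3)²


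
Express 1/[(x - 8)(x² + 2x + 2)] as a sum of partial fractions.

Cover-up at x = 8: P = 1/(8² + 2·8 + 2) = 1/82. Then Q = -P = -1/82, R = -P·(2 + 8) = -5/41
Result: (1/82)/(x - 8) - ((1/82)x + 5/41)/(x² + 2x + 2)


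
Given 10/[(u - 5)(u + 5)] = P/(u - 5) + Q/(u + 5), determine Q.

Cover-up at u = -5: Q = 10/(-5 - 5) = -10/10 = -1


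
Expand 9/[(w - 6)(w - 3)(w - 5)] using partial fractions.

Using cover-up method: A = 3, B = 3/2, C = -9/2
Result: 3/(w - 6) + (3/2)/(w - 3) - (9/2)/(w - 5)


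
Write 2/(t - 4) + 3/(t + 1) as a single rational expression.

Common denominator (t - 4)(t + 1). Numerator: 2(t + 1) + 3(t - 4) = (2t + 2) + (3t - 12) = 5t - 10
Result: (5t - 10)/[(t - 4)(t + 1)]


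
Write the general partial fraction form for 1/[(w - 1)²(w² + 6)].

Repeated linear + quadratic: A/(w - 1) + B/(w - 1)² + (Cw + D)/(w² + 6)


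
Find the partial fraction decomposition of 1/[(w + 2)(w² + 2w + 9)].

Cover-up at w = -2: A = 1/((-2)² + 2·(-2) + 9) = 1/9. Then B = -A = -1/9, C = -A·(2 - 2) = 0
Result: (1/9)/(w + 2) - ((1/9)w)/(w² + 2w + 9)


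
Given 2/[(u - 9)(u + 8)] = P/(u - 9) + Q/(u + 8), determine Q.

Cover-up at u = -8: Q = 2/(-8 - 9) = -2/17


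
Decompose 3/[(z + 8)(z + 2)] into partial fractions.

3/(z + 8)(z + 2) = P/(z + 8) + Q/(z + 2). P = 3/(-8 + 2) = -1/2, Q = 3/(-2 + 8) = 1/2
Result: (-1/2)/(z + 8) + (1/2)/(z + 2)


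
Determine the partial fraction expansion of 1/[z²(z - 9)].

Cover-up at z=9: γ = 1/(9 - 0)² = 1/81. Cover-up at z=0: β = 1/(0 - 9) = -1/9. Comparing z² coeff: α = -γ = -1/81
Result: (-1/81)/z - (1/9)/z² + (1/81)/(z - 9)


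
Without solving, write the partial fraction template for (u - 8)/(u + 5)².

Repeated linear factor: P/(u + 5) + Q/(u + 5)²


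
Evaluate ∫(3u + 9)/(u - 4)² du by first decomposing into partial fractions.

Decompose: α = 3, β = 3·4 + 9 = 21, so (3u + 9)/(u - 4)² = 3/(u - 4) + 21/(u - 4)². Integrate: ∫ α/(u - 4) du = 3 ln|(u - 4)|; ∫ β/(u - 4)² du = -21/(u - 4). Sum: 3 ln|(u - 4)| - 21/(u - 4) + C


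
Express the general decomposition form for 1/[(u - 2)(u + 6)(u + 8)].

Three distinct linear factors: A/(u - 2) + B/(u + 6) + C/(u + 8)


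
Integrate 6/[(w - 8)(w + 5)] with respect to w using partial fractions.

Decompose: 6/[(w - 8)(w + 5)] = (6/13)/(w - 8) - (6/13)/(w + 5). Integrate each term: (6/13) ln|(w - 8)| - (6/13) ln|(w + 5)| + C


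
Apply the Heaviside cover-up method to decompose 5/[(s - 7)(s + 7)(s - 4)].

Cover (s - 7), s=7: P = 5/[(7 + 7)(7 - 4)] = 5/42. Cover (s + 7), s=-7: Q = 5/[(-7 - 7)(-7 - 4)] = 5/154. Cover (s - 4), s=4: R = 5/[(4 - 7)(4 + 7)] = -5/33.
Result: (5/42)/(s - 7) + (5/154)/(s + 7) - (5/33)/(s - 4)


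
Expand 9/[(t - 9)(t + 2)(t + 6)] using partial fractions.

Using cover-up method: A = 3/55, B = -9/44, C = 3/20
Result: (3/55)/(t - 9) - (9/44)/(t + 2) + (3/20)/(t + 6)


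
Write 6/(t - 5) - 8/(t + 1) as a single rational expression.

Common denominator (t - 5)(t + 1). Numerator: 6(t + 1) - 8(t - 5) = (6t + 6) - (8t - 40) = -2t + 46
Result: (-2t + 46)/[(t - 5)(t + 1)]


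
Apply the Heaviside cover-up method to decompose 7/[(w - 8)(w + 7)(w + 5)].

Cover (w - 8), w=8: A = 7/[(8 + 7)(8 + 5)] = 7/195. Cover (w + 7), w=-7: B = 7/[(-7 - 8)(-7 + 5)] = 7/30. Cover (w + 5), w=-5: C = 7/[(-5 - 8)(-5 + 7)] = -7/26.
Result: (7/195)/(w - 8) + (7/30)/(w + 7) - (7/26)/(w + 5)


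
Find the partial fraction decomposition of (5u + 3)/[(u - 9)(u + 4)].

At u=9: A = (5·9 + 3)/(9 + 4) = 48/13. At u=-4: B = (5·(-4) + 3)/(-4 - 9) = 17/13
Result: (48/13)/(u - 9) + (17/13)/(u + 4)


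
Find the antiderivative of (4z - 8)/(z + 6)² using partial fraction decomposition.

Decompose: α = 4, β = 4·(-6) - 8 = -32, so (4z - 8)/(z + 6)² = 4/(z + 6) - 32/(z + 6)². Integrate: ∫ α/(z + 6) dz = 4 ln|(z + 6)|; ∫ β/(z + 6)² dz = 32/(z + 6). Sum: 4 ln|(z + 6)| + 32/(z + 6) + C


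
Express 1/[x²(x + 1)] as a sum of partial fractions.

Cover-up at x=-1: R = 1/(-1 - 0)² = 1. Cover-up at x=0: Q = 1/(0 + 1) = 1. Comparing x² coeff: P = -R = -1
Result: -1/x + 1/x² + 1/(x + 1)


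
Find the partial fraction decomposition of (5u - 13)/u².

(5u - 13) = Pu + Q. At u = 0: Q = 5·0 - 13 = -13. Coeff of u: P = 5
Result: 5/u - 13/u²


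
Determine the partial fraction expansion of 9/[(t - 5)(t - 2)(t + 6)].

Using cover-up method: α = 3/11, β = -3/8, γ = 9/88
Result: (3/11)/(t - 5) - (3/8)/(t - 2) + (9/88)/(t + 6)


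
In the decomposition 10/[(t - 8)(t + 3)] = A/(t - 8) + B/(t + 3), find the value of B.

Cover-up at t = -3: B = 10/(-3 - 8) = -10/11


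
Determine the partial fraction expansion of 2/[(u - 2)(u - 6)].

2/(u - 2)(u - 6) = P/(u - 2) + Q/(u - 6). P = 2/(2 - 6) = -1/2, Q = 2/(6 - 2) = 1/2
Result: (-1/2)/(u - 2) + (1/2)/(u - 6)


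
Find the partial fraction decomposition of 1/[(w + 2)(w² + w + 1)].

Cover-up at w = -2: A = 1/((-2)² + 1·(-2) + 1) = 1/3. Then B = -A = -1/3, C = -A·(1 - 2) = 1/3
Result: (1/3)/(w + 2) - ((1/3)w - 1/3)/(w² + w + 1)


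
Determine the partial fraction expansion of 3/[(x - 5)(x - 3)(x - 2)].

Using cover-up method: α = 1/2, β = -3/2, γ = 1
Result: (1/2)/(x - 5) - (3/2)/(x - 3) + 1/(x - 2)


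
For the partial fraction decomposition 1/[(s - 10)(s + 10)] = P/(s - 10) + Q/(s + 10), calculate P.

Cover-up at s = 10: P = 1/(10 + 10) = 1/20


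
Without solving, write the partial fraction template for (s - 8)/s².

Repeated linear factor: A/s + B/s²


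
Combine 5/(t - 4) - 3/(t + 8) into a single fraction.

Common denominator (t - 4)(t + 8). Numerator: 5(t + 8) - 3(t - 4) = (5t + 40) - (3t - 12) = 2t + 52
Result: (2t + 52)/[(t - 4)(t + 8)]


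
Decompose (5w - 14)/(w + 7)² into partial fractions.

(5w - 14) = α(w + 7) + β. At w = -7: β = 5·(-7) - 14 = -49. Coeff of w: α = 5
Result: 5/(w + 7) - 49/(w + 7)²


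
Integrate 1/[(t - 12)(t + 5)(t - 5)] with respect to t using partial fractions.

Cover-up: P = 1/119, Q = 1/170, R = -1/70. Decomposition: (1/119)/(t - 12) + (1/170)/(t + 5) - (1/70)/(t - 5). Integrate each term: (1/119) ln|(t - 12)| + (1/170) ln|(t + 5)| - (1/70) ln|(t - 5)| + C


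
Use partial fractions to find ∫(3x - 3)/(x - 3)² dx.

Decompose: α = 3, β = 3·3 - 3 = 6, so (3x - 3)/(x - 3)² = 3/(x - 3) + 6/(x - 3)². Integrate: ∫ α/(x - 3) dx = 3 ln|(x - 3)|; ∫ β/(x - 3)² dx = -6/(x - 3). Sum: 3 ln|(x - 3)| - 6/(x - 3) + C


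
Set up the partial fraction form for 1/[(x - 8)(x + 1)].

Distinct linear factors: α/(x - 8) + β/(x + 1)


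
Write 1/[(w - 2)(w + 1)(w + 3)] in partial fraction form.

Using cover-up method: P = 1/15, Q = -1/6, R = 1/10
Result: (1/15)/(w - 2) - (1/6)/(w + 1) + (1/10)/(w + 3)


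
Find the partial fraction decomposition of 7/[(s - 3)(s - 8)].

7/(s - 3)(s - 8) = α/(s - 3) + β/(s - 8). α = 7/(3 - 8) = -7/5, β = 7/(8 - 3) = 7/5
Result: (-7/5)/(s - 3) + (7/5)/(s - 8)


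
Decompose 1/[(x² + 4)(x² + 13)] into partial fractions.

Coefficient matching gives P = R = 0, Q = 1/(13-4) = 1/9, S = -Q = -1/9
Result: (1/9)/(x² + 4) - (1/9)/(x² + 13)


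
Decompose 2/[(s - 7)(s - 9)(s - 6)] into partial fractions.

Using cover-up method: α = -1, β = 1/3, γ = 2/3
Result: -1/(s - 7) + (1/3)/(s - 9) + (2/3)/(s - 6)


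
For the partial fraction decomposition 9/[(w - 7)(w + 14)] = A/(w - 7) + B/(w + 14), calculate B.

Cover-up at w = -14: B = 9/(-14 - 7) = -9/21 = -3/7


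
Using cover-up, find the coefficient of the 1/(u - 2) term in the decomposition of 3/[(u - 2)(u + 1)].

Cover (u - 2), set u=2: 3/((u + 1) at u=2) = 3/(3) = 1


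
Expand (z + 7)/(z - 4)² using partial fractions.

(z + 7) = P(z - 4) + Q. At z = 4: Q = 1·4 + 7 = 11. Coeff of z: P = 1
Result: 1/(z - 4) + 11/(z - 4)²


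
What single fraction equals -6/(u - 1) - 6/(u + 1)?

Common denominator (u - 1)(u + 1). Numerator: -6(u + 1) - 6(u - 1) = (-6u - 6) - (6u - 6) = -12u
Result: (-12u)/[(u - 1)(u + 1)]


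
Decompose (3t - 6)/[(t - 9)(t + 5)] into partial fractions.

At t=9: α = (3·9 - 6)/(9 + 5) = 3/2. At t=-5: β = (3·(-5) - 6)/(-5 - 9) = 3/2
Result: (3/2)/(t - 9) + (3/2)/(t + 5)


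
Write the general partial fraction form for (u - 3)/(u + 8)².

Repeated linear factor: α/(u + 8) + β/(u + 8)²


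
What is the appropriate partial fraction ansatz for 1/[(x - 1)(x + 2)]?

Distinct linear factors: A/(x - 1) + B/(x + 2)


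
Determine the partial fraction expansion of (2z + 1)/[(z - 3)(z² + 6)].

At z=3: α = (2·3 + 1)/(3² + 6) = 7/15. β = -α = -7/15, γ = 2 - 3·α = 3/5
Result: (7/15)/(z - 3) - ((7/15)z - 3/5)/(z² + 6)


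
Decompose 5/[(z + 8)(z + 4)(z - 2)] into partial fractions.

Using cover-up method: A = 1/8, B = -5/24, C = 1/12
Result: (1/8)/(z + 8) - (5/24)/(z + 4) + (1/12)/(z - 2)


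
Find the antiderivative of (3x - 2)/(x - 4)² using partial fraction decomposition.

Decompose: α = 3, β = 3·4 - 2 = 10, so (3x - 2)/(x - 4)² = 3/(x - 4) + 10/(x - 4)². Integrate: ∫ α/(x - 4) dx = 3 ln|(x - 4)|; ∫ β/(x - 4)² dx = -10/(x - 4). Sum: 3 ln|(x - 4)| - 10/(x - 4) + C


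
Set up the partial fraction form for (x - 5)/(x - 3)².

Repeated linear factor: α/(x - 3) + β/(x - 3)²


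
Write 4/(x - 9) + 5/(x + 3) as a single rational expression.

Common denominator (x - 9)(x + 3). Numerator: 4(x + 3) + 5(x - 9) = (4x + 12) + (5x - 45) = 9x - 33
Result: (9x - 33)/[(x - 9)(x + 3)]


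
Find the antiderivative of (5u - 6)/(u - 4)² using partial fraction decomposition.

Decompose: A = 5, B = 5·4 - 6 = 14, so (5u - 6)/(u - 4)² = 5/(u - 4) + 14/(u - 4)². Integrate: ∫ A/(u - 4) du = 5 ln|(u - 4)|; ∫ B/(u - 4)² du = -14/(u - 4). Sum: 5 ln|(u - 4)| - 14/(u - 4) + C


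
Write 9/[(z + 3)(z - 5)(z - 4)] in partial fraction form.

Using cover-up method: A = 9/56, B = 9/8, C = -9/7
Result: (9/56)/(z + 3) + (9/8)/(z - 5) - (9/7)/(z - 4)


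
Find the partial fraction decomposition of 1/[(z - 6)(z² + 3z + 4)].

Cover-up at z = 6: α = 1/(6² + 3·6 + 4) = 1/58. Then β = -α = -1/58, γ = -α·(3 + 6) = -9/58
Result: (1/58)/(z - 6) - ((1/58)z + 9/58)/(z² + 3z + 4)


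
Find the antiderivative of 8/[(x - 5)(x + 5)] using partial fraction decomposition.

Decompose: 8/[(x - 5)(x + 5)] = (4/5)/(x - 5) - (4/5)/(x + 5). Integrate each term: (4/5) ln|(x - 5)| - (4/5) ln|(x + 5)| + C


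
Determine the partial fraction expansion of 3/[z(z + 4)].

3/z(z + 4) = P/z + Q/(z + 4). P = 3/(0 + 4) = 3/4, Q = 3/(-4 - 0) = -3/4
Result: (3/4)/z - (3/4)/(z + 4)


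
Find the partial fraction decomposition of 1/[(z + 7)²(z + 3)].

Cover-up at z=-3: C = 1/(-3 + 7)² = 1/16. Cover-up at z=-7: B = 1/(-7 + 3) = -1/4. Comparing z² coeff: A = -C = -1/16
Result: (-1/16)/(z + 7) - (1/4)/(z + 7)² + (1/16)/(z + 3)


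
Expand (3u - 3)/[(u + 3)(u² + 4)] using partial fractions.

At u=-3: P = (3·(-3) - 3)/((-3)² + 4) = -12/13. Q = -P = 12/13, R = 3 - (-3)·P = 3/13
Result: (-12/13)/(u + 3) + ((12/13)u + 3/13)/(u² + 4)


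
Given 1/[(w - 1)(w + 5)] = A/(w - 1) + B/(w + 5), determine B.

Cover-up at w = -5: B = 1/(-5 - 1) = -1/6


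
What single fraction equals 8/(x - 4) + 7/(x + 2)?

Common denominator (x - 4)(x + 2). Numerator: 8(x + 2) + 7(x - 4) = (8x + 16) + (7x - 28) = 15x - 12
Result: (15x - 12)/[(x - 4)(x + 2)]


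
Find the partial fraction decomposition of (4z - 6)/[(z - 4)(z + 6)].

At z=4: α = (4·4 - 6)/(4 + 6) = 1. At z=-6: β = (4·(-6) - 6)/(-6 - 4) = 3
Result: 1/(z - 4) + 3/(z + 6)
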